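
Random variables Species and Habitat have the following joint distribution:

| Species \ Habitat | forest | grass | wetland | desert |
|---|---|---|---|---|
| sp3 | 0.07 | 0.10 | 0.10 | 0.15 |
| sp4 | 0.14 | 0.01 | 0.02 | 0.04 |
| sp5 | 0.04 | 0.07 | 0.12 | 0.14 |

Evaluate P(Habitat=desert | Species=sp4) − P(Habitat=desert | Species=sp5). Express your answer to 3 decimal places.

-0.188

P(Species=sp4) = 0.14 + 0.01 + 0.02 + 0.04 = 0.21; P(Habitat=desert | Species=sp4) = 0.04/0.21 = 0.1905.
P(Species=sp5) = 0.04 + 0.07 + 0.12 + 0.14 = 0.37; P(Habitat=desert | Species=sp5) = 0.14/0.37 = 0.3784.
Difference = -0.188.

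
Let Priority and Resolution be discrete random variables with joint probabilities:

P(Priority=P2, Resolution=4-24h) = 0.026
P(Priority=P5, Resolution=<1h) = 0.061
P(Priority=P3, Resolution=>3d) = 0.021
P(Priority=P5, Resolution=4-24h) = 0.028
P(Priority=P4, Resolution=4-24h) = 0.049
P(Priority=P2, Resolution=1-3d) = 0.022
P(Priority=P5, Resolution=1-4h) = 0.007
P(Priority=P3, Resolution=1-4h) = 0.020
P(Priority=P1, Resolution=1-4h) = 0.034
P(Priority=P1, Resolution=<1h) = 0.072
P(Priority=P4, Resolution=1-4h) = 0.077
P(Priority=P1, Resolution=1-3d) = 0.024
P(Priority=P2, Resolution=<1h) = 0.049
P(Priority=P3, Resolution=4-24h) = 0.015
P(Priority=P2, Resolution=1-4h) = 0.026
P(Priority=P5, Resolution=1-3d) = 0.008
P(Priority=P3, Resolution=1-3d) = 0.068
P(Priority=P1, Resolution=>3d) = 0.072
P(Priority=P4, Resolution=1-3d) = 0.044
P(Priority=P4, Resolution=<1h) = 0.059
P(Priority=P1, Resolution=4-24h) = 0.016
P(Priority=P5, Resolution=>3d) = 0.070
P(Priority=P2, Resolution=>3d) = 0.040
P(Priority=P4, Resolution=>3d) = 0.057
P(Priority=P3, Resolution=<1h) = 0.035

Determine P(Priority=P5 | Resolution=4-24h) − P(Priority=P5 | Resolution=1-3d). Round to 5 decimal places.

0.16076

P(Resolution=4-24h) = 0.016 + 0.026 + 0.015 + 0.049 + 0.028 = 0.134; P(Priority=P5 | Resolution=4-24h) = 0.028/0.134 = 0.208955.
P(Resolution=1-3d) = 0.024 + 0.022 + 0.068 + 0.044 + 0.008 = 0.166; P(Priority=P5 | Resolution=1-3d) = 0.008/0.166 = 0.048193.
Difference = 0.16076.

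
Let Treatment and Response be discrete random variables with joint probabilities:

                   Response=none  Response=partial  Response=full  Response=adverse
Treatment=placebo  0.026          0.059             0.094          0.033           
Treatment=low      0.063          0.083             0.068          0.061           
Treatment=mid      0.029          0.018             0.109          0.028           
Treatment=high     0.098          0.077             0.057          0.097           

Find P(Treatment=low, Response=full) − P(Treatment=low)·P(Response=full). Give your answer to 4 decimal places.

-0.0222

P(Treatment=low) = 0.063 + 0.083 + 0.068 + 0.061 = 0.275.
P(Response=full) = 0.094 + 0.068 + 0.109 + 0.057 = 0.328.
P(Treatment=low, Response=full) − P(Treatment=low)P(Response=full) = 0.068 − 0.275×0.328 = -0.0222.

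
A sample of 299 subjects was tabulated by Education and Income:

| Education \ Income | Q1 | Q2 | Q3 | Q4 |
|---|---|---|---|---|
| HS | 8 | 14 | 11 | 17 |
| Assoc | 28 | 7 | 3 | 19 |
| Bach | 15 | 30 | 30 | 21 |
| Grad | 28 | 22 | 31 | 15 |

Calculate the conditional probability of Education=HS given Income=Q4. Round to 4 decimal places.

0.2361

Total with Income=Q4: 17 + 19 + 21 + 15 = 72.
P(Education=HS | Income=Q4) = 17/72 = 0.2361.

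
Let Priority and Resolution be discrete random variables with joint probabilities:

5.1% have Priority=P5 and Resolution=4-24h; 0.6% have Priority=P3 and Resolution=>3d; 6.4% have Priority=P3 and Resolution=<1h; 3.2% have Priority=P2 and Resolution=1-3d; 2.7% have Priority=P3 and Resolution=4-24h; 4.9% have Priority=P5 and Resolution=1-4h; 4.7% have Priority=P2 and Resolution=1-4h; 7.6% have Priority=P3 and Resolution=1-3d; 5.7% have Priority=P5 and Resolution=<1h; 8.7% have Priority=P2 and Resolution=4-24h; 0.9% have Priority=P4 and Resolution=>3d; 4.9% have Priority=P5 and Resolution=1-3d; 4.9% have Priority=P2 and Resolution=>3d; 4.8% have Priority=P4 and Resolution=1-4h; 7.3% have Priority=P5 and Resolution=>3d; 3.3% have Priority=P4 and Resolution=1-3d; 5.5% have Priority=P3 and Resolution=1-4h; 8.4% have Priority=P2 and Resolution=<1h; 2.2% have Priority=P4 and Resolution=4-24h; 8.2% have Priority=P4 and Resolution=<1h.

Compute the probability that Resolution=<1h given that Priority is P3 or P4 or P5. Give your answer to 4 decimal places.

P(Priority=P3) = 0.064 + 0.055 + 0.027 + 0.076 + 0.006 = 0.228.
P(Priority=P4) = 0.082 + 0.048 + 0.022 + 0.033 + 0.009 = 0.194.
P(Priority=P5) = 0.057 + 0.049 + 0.051 + 0.049 + 0.073 = 0.279.
P(Priority ∈ {P3, P4, P5}) = 0.228 + 0.194 + 0.279 = 0.701; P(Resolution=<1h, Priority ∈ {P3, P4, P5}) = 0.064 + 0.082 + 0.057 = 0.203.
P(Resolution=<1h | Priority ∈ {P3, P4, P5}) = 0.203/0.701 = 0.2896.

0.2896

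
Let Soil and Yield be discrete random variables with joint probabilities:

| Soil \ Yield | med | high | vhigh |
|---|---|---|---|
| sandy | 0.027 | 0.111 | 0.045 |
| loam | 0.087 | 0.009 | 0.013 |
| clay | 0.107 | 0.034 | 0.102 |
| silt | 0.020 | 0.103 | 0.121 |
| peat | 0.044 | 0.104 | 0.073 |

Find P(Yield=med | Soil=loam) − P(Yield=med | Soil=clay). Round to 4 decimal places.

P(Soil=loam) = 0.087 + 0.009 + 0.013 = 0.109; P(Yield=med | Soil=loam) = 0.087/0.109 = 0.79817.
P(Soil=clay) = 0.107 + 0.034 + 0.102 = 0.243; P(Yield=med | Soil=clay) = 0.107/0.243 = 0.44033.
Difference = 0.3578.

0.3578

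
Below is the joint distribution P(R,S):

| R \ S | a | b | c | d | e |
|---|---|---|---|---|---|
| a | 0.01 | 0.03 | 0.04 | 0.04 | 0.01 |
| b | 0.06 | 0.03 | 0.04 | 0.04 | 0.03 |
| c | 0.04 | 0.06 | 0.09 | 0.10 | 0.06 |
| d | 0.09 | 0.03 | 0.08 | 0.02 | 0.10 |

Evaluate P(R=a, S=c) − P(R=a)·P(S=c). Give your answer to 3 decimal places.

0.008

P(R=a) = 0.01 + 0.03 + 0.04 + 0.04 + 0.01 = 0.13.
P(S=c) = 0.04 + 0.04 + 0.09 + 0.08 = 0.25.
P(R=a, S=c) − P(R=a)P(S=c) = 0.04 − 0.13×0.25 = 0.008.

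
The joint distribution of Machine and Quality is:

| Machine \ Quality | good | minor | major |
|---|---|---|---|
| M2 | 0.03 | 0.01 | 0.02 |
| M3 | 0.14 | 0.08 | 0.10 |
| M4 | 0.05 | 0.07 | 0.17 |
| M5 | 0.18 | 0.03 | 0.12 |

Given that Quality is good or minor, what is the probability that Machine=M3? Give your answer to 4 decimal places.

0.3729

P(Quality=good) = 0.03 + 0.14 + 0.05 + 0.18 = 0.40.
P(Quality=minor) = 0.01 + 0.08 + 0.07 + 0.03 = 0.19.
P(Quality ∈ {good, minor}) = 0.40 + 0.19 = 0.59; P(Machine=M3, Quality ∈ {good, minor}) = 0.14 + 0.08 = 0.22.
P(Machine=M3 | Quality ∈ {good, minor}) = 0.22/0.59 = 0.3729.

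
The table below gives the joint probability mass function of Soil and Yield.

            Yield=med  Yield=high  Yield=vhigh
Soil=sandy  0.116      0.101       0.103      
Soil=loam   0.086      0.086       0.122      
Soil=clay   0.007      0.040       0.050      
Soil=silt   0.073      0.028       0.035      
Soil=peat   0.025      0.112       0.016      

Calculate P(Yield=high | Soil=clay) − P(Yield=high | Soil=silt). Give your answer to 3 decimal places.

0.206

P(Soil=clay) = 0.007 + 0.040 + 0.050 = 0.097; P(Yield=high | Soil=clay) = 0.040/0.097 = 0.4124.
P(Soil=silt) = 0.073 + 0.028 + 0.035 = 0.136; P(Yield=high | Soil=silt) = 0.028/0.136 = 0.2059.
Difference = 0.206.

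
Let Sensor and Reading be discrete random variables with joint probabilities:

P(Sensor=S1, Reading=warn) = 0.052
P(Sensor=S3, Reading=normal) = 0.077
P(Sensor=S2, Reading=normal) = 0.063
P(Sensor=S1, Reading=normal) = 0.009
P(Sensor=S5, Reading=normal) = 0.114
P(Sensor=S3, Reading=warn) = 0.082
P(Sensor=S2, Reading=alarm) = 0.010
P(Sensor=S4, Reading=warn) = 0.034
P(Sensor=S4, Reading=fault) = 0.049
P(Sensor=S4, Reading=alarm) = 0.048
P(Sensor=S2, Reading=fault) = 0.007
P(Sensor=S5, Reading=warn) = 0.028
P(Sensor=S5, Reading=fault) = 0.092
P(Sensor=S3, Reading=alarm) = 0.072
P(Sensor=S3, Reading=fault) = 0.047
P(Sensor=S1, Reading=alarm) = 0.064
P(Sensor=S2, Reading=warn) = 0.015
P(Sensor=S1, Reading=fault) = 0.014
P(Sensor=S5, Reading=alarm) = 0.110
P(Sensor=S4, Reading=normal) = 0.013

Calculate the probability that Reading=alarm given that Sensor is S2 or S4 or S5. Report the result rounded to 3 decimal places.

P(Sensor=S2) = 0.063 + 0.015 + 0.010 + 0.007 = 0.095.
P(Sensor=S4) = 0.013 + 0.034 + 0.048 + 0.049 = 0.144.
P(Sensor=S5) = 0.114 + 0.028 + 0.110 + 0.092 = 0.344.
P(Sensor ∈ {S2, S4, S5}) = 0.095 + 0.144 + 0.344 = 0.583; P(Reading=alarm, Sensor ∈ {S2, S4, S5}) = 0.010 + 0.048 + 0.110 = 0.168.
P(Reading=alarm | Sensor ∈ {S2, S4, S5}) = 0.168/0.583 = 0.288.

0.288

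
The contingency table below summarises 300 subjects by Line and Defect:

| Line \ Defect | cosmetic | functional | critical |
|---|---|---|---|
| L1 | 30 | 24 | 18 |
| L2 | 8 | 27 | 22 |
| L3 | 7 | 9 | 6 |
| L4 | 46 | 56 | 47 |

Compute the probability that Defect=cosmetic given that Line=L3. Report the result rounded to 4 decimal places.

Total with Line=L3: 7 + 9 + 6 = 22.
P(Defect=cosmetic | Line=L3) = 7/22 = 0.3182.

0.3182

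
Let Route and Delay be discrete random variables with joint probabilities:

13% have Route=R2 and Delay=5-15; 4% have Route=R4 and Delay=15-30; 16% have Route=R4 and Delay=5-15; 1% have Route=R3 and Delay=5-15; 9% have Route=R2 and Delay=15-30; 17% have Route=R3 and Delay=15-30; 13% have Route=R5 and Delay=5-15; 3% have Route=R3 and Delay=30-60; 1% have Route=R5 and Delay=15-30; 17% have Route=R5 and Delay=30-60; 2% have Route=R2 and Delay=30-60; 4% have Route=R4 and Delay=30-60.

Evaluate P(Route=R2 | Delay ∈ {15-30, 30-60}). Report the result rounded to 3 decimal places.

0.193

P(Delay=15-30) = 0.09 + 0.17 + 0.04 + 0.01 = 0.31.
P(Delay=30-60) = 0.02 + 0.03 + 0.04 + 0.17 = 0.26.
P(Delay ∈ {15-30, 30-60}) = 0.31 + 0.26 = 0.57; P(Route=R2, Delay ∈ {15-30, 30-60}) = 0.09 + 0.02 = 0.11.
P(Route=R2 | Delay ∈ {15-30, 30-60}) = 0.11/0.57 = 0.193.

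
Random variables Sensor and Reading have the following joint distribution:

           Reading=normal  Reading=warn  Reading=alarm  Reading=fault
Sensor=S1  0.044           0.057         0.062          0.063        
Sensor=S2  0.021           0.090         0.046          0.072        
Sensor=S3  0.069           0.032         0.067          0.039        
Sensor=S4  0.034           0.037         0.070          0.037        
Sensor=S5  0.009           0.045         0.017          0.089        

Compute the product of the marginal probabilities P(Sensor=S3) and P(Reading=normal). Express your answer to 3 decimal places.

P(Sensor=S3) = 0.069 + 0.032 + 0.067 + 0.039 = 0.207.
P(Reading=normal) = 0.044 + 0.021 + 0.069 + 0.034 + 0.009 = 0.177.
Product: 0.207 × 0.177 = 0.037.

0.037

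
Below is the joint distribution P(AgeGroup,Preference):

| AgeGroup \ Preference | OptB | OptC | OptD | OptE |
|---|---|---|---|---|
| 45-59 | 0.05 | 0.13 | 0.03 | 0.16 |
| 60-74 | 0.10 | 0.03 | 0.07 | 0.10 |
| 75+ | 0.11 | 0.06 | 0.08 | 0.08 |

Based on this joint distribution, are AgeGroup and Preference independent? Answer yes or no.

no

P(AgeGroup=45-59) = 0.37 and P(Preference=OptC) = 0.22, so their product is 0.0814, but P(AgeGroup=45-59, Preference=OptC) = 0.13. Since these differ, AgeGroup and Preference are not independent.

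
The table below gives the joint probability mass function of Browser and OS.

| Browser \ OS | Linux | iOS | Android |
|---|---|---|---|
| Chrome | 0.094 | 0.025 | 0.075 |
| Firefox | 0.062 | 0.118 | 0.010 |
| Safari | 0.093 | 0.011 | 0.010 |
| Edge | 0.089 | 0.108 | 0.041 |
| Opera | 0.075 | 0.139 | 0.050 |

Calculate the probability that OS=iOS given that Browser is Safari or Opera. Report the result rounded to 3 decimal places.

0.397

P(Browser=Safari) = 0.093 + 0.011 + 0.010 = 0.114.
P(Browser=Opera) = 0.075 + 0.139 + 0.050 = 0.264.
P(Browser ∈ {Safari, Opera}) = 0.114 + 0.264 = 0.378; P(OS=iOS, Browser ∈ {Safari, Opera}) = 0.011 + 0.139 = 0.150.
P(OS=iOS | Browser ∈ {Safari, Opera}) = 0.150/0.378 = 0.397.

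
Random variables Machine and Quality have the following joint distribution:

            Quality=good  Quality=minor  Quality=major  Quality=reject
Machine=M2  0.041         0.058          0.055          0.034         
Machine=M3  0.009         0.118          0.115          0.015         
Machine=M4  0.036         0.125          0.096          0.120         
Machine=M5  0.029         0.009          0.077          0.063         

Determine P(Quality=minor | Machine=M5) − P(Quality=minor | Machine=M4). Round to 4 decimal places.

P(Machine=M5) = 0.029 + 0.009 + 0.077 + 0.063 = 0.178; P(Quality=minor | Machine=M5) = 0.009/0.178 = 0.05056.
P(Machine=M4) = 0.036 + 0.125 + 0.096 + 0.120 = 0.377; P(Quality=minor | Machine=M4) = 0.125/0.377 = 0.33156.
Difference = -0.2810.

-0.2810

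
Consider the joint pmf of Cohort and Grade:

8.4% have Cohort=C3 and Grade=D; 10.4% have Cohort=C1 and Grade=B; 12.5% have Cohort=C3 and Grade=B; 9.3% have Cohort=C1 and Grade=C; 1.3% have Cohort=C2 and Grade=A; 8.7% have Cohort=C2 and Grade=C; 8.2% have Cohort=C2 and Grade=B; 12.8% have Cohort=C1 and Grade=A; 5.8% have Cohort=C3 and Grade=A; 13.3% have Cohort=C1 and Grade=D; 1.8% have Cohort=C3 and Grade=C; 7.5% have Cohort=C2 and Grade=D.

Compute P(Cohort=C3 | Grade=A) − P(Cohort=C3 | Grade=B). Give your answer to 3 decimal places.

-0.110

P(Grade=A) = 0.128 + 0.013 + 0.058 = 0.199; P(Cohort=C3 | Grade=A) = 0.058/0.199 = 0.2915.
P(Grade=B) = 0.104 + 0.082 + 0.125 = 0.311; P(Cohort=C3 | Grade=B) = 0.125/0.311 = 0.4019.
Difference = -0.110.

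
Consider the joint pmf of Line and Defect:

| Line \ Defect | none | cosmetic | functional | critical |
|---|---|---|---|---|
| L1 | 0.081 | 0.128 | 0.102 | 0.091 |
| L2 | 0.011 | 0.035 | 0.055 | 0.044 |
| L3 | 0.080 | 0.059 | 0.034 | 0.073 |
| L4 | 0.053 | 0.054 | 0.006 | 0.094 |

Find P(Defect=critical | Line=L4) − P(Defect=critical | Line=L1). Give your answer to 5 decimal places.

P(Line=L4) = 0.053 + 0.054 + 0.006 + 0.094 = 0.207; P(Defect=critical | Line=L4) = 0.094/0.207 = 0.454106.
P(Line=L1) = 0.081 + 0.128 + 0.102 + 0.091 = 0.402; P(Defect=critical | Line=L1) = 0.091/0.402 = 0.226368.
Difference = 0.22774.

0.22774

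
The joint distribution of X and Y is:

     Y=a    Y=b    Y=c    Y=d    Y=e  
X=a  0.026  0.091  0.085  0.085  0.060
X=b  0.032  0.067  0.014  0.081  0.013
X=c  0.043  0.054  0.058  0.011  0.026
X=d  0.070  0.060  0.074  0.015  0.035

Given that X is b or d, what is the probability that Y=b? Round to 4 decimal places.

P(X=b) = 0.032 + 0.067 + 0.014 + 0.081 + 0.013 = 0.207.
P(X=d) = 0.070 + 0.060 + 0.074 + 0.015 + 0.035 = 0.254.
P(X ∈ {b, d}) = 0.207 + 0.254 = 0.461; P(Y=b, X ∈ {b, d}) = 0.067 + 0.060 = 0.127.
P(Y=b | X ∈ {b, d}) = 0.127/0.461 = 0.2755.

0.2755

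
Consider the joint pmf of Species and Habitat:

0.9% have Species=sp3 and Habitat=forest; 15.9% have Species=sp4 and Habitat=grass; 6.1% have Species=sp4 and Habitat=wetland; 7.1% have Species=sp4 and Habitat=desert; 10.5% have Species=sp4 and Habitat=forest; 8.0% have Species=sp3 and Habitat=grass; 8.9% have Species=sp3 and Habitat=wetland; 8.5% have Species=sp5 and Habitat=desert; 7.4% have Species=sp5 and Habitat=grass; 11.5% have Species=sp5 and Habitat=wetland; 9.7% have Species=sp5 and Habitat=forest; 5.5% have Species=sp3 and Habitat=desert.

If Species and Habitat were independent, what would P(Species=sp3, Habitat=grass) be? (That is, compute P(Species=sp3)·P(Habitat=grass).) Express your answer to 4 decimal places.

0.0729

P(Species=sp3) = 0.009 + 0.080 + 0.089 + 0.055 = 0.233.
P(Habitat=grass) = 0.080 + 0.159 + 0.074 = 0.313.
Product: 0.233 × 0.313 = 0.0729.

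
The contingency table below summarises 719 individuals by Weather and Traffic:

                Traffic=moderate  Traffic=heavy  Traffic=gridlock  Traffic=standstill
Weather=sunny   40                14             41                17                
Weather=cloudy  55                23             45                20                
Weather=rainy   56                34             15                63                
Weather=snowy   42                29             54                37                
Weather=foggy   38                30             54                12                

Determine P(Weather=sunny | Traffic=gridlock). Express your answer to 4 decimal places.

Total with Traffic=gridlock: 41 + 45 + 15 + 54 + 54 = 209.
P(Weather=sunny | Traffic=gridlock) = 41/209 = 0.1962.

0.1962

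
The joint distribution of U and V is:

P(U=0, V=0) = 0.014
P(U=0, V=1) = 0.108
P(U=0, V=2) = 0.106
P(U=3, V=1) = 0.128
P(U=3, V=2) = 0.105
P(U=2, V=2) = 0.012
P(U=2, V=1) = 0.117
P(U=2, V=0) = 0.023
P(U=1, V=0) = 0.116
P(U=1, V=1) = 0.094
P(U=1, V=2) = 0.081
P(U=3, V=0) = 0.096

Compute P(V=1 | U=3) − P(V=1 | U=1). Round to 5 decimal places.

0.06603

P(U=3) = 0.096 + 0.128 + 0.105 = 0.329; P(V=1 | U=3) = 0.128/0.329 = 0.389058.
P(U=1) = 0.116 + 0.094 + 0.081 = 0.291; P(V=1 | U=1) = 0.094/0.291 = 0.323024.
Difference = 0.06603.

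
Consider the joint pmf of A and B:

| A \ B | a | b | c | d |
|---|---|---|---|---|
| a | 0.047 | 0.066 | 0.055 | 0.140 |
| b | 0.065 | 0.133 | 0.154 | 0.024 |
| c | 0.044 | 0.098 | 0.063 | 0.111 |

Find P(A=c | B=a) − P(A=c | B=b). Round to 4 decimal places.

-0.0479

P(B=a) = 0.047 + 0.065 + 0.044 = 0.156; P(A=c | B=a) = 0.044/0.156 = 0.28205.
P(B=b) = 0.066 + 0.133 + 0.098 = 0.297; P(A=c | B=b) = 0.098/0.297 = 0.32997.
Difference = -0.0479.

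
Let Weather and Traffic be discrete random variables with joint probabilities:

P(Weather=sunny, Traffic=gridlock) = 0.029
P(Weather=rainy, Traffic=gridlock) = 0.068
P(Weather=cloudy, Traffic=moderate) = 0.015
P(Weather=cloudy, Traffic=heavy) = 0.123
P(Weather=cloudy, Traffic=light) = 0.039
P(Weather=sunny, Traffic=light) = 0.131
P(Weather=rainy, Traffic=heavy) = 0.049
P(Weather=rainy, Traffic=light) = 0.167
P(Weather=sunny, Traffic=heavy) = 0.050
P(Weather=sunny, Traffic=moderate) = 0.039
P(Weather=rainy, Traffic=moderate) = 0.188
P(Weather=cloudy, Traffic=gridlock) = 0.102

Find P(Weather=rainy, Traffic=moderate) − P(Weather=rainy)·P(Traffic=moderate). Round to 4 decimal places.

0.0738

P(Weather=rainy) = 0.167 + 0.188 + 0.049 + 0.068 = 0.472.
P(Traffic=moderate) = 0.039 + 0.015 + 0.188 = 0.242.
P(Weather=rainy, Traffic=moderate) − P(Weather=rainy)P(Traffic=moderate) = 0.188 − 0.472×0.242 = 0.0738.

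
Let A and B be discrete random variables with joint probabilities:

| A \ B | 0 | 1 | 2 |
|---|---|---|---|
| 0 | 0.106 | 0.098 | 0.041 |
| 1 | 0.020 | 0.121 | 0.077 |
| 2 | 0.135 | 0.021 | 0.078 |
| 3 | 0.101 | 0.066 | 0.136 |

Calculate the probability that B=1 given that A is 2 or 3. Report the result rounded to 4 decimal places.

P(A=2) = 0.135 + 0.021 + 0.078 = 0.234.
P(A=3) = 0.101 + 0.066 + 0.136 = 0.303.
P(A ∈ {2, 3}) = 0.234 + 0.303 = 0.537; P(B=1, A ∈ {2, 3}) = 0.021 + 0.066 = 0.087.
P(B=1 | A ∈ {2, 3}) = 0.087/0.537 = 0.1620.

0.1620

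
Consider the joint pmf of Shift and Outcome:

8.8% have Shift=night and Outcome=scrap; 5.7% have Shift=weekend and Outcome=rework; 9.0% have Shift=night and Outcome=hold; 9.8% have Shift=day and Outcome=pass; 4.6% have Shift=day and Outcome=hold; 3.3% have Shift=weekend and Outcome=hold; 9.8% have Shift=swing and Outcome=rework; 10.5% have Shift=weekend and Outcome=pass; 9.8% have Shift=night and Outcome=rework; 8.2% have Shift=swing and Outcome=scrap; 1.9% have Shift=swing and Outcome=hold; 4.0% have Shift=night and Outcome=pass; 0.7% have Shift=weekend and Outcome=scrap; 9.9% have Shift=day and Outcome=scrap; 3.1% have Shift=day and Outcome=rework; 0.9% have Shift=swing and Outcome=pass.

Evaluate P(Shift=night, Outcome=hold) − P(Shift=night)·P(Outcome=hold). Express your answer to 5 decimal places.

0.03059

P(Shift=night) = 0.040 + 0.098 + 0.088 + 0.090 = 0.316.
P(Outcome=hold) = 0.046 + 0.019 + 0.090 + 0.033 = 0.188.
P(Shift=night, Outcome=hold) − P(Shift=night)P(Outcome=hold) = 0.090 − 0.316×0.188 = 0.03059.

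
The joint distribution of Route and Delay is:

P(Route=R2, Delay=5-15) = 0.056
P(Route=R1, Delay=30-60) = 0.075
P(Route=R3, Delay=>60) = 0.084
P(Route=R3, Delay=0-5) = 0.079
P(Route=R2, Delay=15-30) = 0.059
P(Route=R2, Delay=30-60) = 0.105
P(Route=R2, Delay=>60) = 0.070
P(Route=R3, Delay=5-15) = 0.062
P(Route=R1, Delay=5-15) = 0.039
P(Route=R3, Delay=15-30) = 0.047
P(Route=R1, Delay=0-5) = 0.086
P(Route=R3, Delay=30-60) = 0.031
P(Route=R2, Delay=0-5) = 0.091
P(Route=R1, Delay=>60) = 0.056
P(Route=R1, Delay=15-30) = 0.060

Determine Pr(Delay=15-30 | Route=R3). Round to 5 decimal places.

P(Route=R3) = 0.079 + 0.062 + 0.047 + 0.031 + 0.084 = 0.303.
P(Delay=15-30 | Route=R3) = 0.047/0.303 = 0.15512.

0.15512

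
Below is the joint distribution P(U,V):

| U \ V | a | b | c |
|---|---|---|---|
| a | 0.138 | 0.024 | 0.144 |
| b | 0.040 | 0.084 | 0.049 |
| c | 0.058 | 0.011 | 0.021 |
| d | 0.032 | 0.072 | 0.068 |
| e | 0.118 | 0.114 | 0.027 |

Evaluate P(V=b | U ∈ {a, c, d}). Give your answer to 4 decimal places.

0.1884

P(U=a) = 0.138 + 0.024 + 0.144 = 0.306.
P(U=c) = 0.058 + 0.011 + 0.021 = 0.090.
P(U=d) = 0.032 + 0.072 + 0.068 = 0.172.
P(U ∈ {a, c, d}) = 0.306 + 0.090 + 0.172 = 0.568; P(V=b, U ∈ {a, c, d}) = 0.024 + 0.011 + 0.072 = 0.107.
P(V=b | U ∈ {a, c, d}) = 0.107/0.568 = 0.1884.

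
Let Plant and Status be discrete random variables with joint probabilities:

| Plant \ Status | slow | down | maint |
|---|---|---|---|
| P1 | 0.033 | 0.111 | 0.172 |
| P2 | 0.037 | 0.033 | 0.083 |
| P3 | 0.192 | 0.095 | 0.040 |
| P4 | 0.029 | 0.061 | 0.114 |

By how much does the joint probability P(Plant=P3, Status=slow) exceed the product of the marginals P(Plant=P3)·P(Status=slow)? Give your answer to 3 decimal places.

P(Plant=P3) = 0.192 + 0.095 + 0.040 = 0.327.
P(Status=slow) = 0.033 + 0.037 + 0.192 + 0.029 = 0.291.
P(Plant=P3, Status=slow) − P(Plant=P3)P(Status=slow) = 0.192 − 0.327×0.291 = 0.097.

0.097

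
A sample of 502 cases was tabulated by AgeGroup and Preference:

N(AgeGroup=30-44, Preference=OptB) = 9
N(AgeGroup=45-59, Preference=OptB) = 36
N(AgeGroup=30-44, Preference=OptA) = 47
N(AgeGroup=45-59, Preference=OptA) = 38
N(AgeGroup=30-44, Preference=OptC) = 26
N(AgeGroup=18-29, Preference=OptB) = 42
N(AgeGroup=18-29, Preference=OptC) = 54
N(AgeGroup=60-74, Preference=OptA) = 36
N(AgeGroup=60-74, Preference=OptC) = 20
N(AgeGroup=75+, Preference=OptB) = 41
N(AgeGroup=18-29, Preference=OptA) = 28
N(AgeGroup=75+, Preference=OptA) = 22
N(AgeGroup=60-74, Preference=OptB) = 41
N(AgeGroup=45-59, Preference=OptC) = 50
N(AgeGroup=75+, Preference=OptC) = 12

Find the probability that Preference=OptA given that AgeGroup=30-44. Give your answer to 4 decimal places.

Total with AgeGroup=30-44: 47 + 9 + 26 = 82.
P(Preference=OptA | AgeGroup=30-44) = 47/82 = 0.5732.

0.5732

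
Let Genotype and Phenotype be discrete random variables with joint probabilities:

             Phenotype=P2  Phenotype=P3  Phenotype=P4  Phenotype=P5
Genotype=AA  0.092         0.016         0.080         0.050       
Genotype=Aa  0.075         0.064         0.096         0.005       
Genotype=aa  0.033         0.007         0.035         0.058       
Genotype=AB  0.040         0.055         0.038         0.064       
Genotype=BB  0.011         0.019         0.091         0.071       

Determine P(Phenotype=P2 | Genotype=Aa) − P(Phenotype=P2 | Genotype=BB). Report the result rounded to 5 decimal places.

P(Genotype=Aa) = 0.075 + 0.064 + 0.096 + 0.005 = 0.240; P(Phenotype=P2 | Genotype=Aa) = 0.075/0.240 = 0.312500.
P(Genotype=BB) = 0.011 + 0.019 + 0.091 + 0.071 = 0.192; P(Phenotype=P2 | Genotype=BB) = 0.011/0.192 = 0.057292.
Difference = 0.25521.

0.25521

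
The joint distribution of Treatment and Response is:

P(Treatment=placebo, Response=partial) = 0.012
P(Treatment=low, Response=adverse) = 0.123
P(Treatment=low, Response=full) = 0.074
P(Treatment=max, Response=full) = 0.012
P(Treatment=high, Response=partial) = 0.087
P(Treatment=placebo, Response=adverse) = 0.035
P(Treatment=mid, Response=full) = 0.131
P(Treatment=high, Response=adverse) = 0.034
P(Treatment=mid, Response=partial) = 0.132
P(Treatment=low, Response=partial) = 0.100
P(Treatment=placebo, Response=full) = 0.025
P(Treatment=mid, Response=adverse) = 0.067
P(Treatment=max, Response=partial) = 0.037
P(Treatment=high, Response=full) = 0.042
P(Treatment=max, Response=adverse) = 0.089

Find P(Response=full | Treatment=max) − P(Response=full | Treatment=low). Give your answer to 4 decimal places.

P(Treatment=max) = 0.037 + 0.012 + 0.089 = 0.138; P(Response=full | Treatment=max) = 0.012/0.138 = 0.08696.
P(Treatment=low) = 0.100 + 0.074 + 0.123 = 0.297; P(Response=full | Treatment=low) = 0.074/0.297 = 0.24916.
Difference = -0.1622.

-0.1622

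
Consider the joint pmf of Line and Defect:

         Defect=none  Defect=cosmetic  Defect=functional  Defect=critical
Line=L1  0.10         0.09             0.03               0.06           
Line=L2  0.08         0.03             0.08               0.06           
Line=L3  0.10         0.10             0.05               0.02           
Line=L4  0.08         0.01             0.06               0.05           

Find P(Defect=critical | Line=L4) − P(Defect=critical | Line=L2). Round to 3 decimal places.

P(Line=L4) = 0.08 + 0.01 + 0.06 + 0.05 = 0.20; P(Defect=critical | Line=L4) = 0.05/0.20 = 0.2500.
P(Line=L2) = 0.08 + 0.03 + 0.08 + 0.06 = 0.25; P(Defect=critical | Line=L2) = 0.06/0.25 = 0.2400.
Difference = 0.010.

0.010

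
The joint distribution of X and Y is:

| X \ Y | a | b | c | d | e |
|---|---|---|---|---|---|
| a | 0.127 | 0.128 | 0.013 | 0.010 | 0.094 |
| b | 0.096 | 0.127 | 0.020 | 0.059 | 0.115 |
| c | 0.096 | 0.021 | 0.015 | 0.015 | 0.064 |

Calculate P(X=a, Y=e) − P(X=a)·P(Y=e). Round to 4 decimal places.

P(X=a) = 0.127 + 0.128 + 0.013 + 0.010 + 0.094 = 0.372.
P(Y=e) = 0.094 + 0.115 + 0.064 = 0.273.
P(X=a, Y=e) − P(X=a)P(Y=e) = 0.094 − 0.372×0.273 = -0.0076.

-0.0076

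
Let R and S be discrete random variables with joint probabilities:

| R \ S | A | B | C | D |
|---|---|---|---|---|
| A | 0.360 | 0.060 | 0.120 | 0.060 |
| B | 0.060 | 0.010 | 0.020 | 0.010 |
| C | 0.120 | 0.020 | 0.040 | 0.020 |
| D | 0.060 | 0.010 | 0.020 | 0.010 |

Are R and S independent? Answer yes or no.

Every cell satisfies P(R,S) = P(R)·P(S). For instance P(R=C) = 0.200, P(S=D) = 0.100, and 0.200×0.100 = 0.020 matches the joint entry. So R and S are independent.

yes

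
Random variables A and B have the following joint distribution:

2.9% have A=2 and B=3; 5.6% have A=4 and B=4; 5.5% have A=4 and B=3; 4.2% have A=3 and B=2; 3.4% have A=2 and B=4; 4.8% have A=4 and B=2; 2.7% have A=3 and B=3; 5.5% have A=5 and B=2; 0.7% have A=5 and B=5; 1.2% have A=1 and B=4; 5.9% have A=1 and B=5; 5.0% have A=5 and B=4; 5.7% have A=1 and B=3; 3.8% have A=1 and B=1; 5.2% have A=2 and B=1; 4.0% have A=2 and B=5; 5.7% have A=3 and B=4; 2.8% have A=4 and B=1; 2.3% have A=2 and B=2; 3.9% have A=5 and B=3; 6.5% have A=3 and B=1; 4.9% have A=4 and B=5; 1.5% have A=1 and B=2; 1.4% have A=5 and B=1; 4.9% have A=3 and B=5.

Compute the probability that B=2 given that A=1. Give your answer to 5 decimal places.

0.08287

P(A=1) = 0.038 + 0.015 + 0.057 + 0.012 + 0.059 = 0.181.
P(B=2 | A=1) = 0.015/0.181 = 0.08287.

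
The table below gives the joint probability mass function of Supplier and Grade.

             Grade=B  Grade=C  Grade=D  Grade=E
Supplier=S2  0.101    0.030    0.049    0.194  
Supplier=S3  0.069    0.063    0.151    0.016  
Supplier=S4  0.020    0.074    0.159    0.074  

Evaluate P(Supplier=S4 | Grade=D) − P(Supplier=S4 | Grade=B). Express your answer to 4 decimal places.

0.3376

P(Grade=D) = 0.049 + 0.151 + 0.159 = 0.359; P(Supplier=S4 | Grade=D) = 0.159/0.359 = 0.44290.
P(Grade=B) = 0.101 + 0.069 + 0.020 = 0.190; P(Supplier=S4 | Grade=B) = 0.020/0.190 = 0.10526.
Difference = 0.3376.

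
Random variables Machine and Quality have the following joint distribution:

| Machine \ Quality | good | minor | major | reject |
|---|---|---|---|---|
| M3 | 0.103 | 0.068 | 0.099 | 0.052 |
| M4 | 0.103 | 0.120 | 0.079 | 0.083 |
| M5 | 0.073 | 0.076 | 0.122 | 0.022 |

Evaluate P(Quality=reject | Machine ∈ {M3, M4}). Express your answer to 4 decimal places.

0.1909

P(Machine=M3) = 0.103 + 0.068 + 0.099 + 0.052 = 0.322.
P(Machine=M4) = 0.103 + 0.120 + 0.079 + 0.083 = 0.385.
P(Machine ∈ {M3, M4}) = 0.322 + 0.385 = 0.707; P(Quality=reject, Machine ∈ {M3, M4}) = 0.052 + 0.083 = 0.135.
P(Quality=reject | Machine ∈ {M3, M4}) = 0.135/0.707 = 0.1909.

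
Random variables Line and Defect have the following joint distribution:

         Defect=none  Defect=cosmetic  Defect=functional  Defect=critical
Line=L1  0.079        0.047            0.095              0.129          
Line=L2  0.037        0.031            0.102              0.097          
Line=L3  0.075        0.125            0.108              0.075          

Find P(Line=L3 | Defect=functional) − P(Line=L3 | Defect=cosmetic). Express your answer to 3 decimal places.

-0.262

P(Defect=functional) = 0.095 + 0.102 + 0.108 = 0.305; P(Line=L3 | Defect=functional) = 0.108/0.305 = 0.3541.
P(Defect=cosmetic) = 0.047 + 0.031 + 0.125 = 0.203; P(Line=L3 | Defect=cosmetic) = 0.125/0.203 = 0.6158.
Difference = -0.262.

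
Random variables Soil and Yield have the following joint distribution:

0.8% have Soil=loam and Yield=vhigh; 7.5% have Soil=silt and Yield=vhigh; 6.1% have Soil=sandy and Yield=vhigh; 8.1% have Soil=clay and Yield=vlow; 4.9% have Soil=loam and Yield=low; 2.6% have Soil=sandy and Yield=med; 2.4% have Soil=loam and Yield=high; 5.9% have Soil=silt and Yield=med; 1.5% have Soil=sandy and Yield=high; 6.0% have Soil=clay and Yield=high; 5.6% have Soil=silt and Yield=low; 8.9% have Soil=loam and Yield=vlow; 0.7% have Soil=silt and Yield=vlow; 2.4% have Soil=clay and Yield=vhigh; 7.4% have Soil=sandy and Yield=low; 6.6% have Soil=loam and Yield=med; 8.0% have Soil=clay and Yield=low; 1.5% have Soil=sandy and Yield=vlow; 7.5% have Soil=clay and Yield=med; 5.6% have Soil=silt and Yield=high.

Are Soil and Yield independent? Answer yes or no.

no

P(Soil=loam) = 0.236 and P(Yield=vlow) = 0.192, so their product is 0.04531, but P(Soil=loam, Yield=vlow) = 0.089. Since these differ, Soil and Yield are not independent.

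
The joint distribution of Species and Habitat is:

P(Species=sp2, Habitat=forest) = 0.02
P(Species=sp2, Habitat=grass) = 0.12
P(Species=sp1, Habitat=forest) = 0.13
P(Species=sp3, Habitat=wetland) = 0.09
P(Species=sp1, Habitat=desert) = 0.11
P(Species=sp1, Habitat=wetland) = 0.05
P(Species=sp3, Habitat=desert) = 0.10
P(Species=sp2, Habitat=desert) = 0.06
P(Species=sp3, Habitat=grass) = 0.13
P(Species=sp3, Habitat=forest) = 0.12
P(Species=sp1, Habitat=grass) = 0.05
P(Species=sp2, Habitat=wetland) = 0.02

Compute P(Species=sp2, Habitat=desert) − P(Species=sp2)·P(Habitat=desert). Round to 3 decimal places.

P(Species=sp2) = 0.02 + 0.12 + 0.02 + 0.06 = 0.22.
P(Habitat=desert) = 0.11 + 0.06 + 0.10 = 0.27.
P(Species=sp2, Habitat=desert) − P(Species=sp2)P(Habitat=desert) = 0.06 − 0.22×0.27 = 0.001.

0.001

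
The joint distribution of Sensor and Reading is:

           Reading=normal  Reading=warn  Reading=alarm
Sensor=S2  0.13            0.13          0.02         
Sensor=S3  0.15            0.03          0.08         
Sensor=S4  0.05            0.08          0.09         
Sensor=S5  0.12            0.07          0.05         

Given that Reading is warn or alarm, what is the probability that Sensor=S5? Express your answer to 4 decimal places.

0.2182

P(Reading=warn) = 0.13 + 0.03 + 0.08 + 0.07 = 0.31.
P(Reading=alarm) = 0.02 + 0.08 + 0.09 + 0.05 = 0.24.
P(Reading ∈ {warn, alarm}) = 0.31 + 0.24 = 0.55; P(Sensor=S5, Reading ∈ {warn, alarm}) = 0.07 + 0.05 = 0.12.
P(Sensor=S5 | Reading ∈ {warn, alarm}) = 0.12/0.55 = 0.2182.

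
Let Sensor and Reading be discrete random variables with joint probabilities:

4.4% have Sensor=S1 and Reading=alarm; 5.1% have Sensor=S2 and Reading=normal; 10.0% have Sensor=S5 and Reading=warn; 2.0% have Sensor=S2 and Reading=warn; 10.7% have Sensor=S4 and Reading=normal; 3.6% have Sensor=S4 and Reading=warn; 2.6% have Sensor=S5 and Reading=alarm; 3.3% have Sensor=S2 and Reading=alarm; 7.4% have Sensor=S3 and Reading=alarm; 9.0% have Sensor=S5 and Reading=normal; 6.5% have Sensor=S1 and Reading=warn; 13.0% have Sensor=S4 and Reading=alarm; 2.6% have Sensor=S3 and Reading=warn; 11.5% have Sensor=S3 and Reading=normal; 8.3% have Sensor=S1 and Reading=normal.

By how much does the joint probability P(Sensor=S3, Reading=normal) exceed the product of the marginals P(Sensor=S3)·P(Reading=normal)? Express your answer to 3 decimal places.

0.019

P(Sensor=S3) = 0.115 + 0.026 + 0.074 = 0.215.
P(Reading=normal) = 0.083 + 0.051 + 0.115 + 0.107 + 0.090 = 0.446.
P(Sensor=S3, Reading=normal) − P(Sensor=S3)P(Reading=normal) = 0.115 − 0.215×0.446 = 0.019.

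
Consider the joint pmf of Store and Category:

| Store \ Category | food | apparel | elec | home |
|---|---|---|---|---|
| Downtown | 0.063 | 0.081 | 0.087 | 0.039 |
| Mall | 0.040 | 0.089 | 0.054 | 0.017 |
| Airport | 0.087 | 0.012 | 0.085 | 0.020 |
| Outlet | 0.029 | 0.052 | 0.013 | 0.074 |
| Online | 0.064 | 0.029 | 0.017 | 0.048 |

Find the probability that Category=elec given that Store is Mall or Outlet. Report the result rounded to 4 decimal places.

0.1821

P(Store=Mall) = 0.040 + 0.089 + 0.054 + 0.017 = 0.200.
P(Store=Outlet) = 0.029 + 0.052 + 0.013 + 0.074 = 0.168.
P(Store ∈ {Mall, Outlet}) = 0.200 + 0.168 = 0.368; P(Category=elec, Store ∈ {Mall, Outlet}) = 0.054 + 0.013 = 0.067.
P(Category=elec | Store ∈ {Mall, Outlet}) = 0.067/0.368 = 0.1821.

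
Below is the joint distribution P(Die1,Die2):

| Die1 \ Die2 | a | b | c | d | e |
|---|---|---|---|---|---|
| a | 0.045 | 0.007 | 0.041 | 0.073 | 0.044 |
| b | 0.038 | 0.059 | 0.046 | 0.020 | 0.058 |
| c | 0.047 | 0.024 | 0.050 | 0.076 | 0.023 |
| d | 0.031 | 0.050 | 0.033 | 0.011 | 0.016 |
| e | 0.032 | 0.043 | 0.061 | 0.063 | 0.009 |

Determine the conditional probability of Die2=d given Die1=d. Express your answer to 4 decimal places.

0.0780

P(Die1=d) = 0.031 + 0.050 + 0.033 + 0.011 + 0.016 = 0.141.
P(Die2=d | Die1=d) = 0.011/0.141 = 0.0780.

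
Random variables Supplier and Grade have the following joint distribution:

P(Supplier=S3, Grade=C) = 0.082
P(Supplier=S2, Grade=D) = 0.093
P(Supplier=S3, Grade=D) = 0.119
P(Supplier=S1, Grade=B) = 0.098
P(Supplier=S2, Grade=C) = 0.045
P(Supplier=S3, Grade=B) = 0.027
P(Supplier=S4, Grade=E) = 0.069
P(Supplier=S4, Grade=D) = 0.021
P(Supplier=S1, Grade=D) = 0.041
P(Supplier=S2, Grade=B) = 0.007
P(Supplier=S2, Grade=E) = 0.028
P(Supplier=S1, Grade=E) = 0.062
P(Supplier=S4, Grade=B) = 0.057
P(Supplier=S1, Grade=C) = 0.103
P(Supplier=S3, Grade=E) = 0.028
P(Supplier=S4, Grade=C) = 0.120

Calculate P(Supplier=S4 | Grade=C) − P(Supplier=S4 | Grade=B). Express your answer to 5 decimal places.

0.04127

P(Grade=C) = 0.103 + 0.045 + 0.082 + 0.120 = 0.350; P(Supplier=S4 | Grade=C) = 0.120/0.350 = 0.342857.
P(Grade=B) = 0.098 + 0.007 + 0.027 + 0.057 = 0.189; P(Supplier=S4 | Grade=B) = 0.057/0.189 = 0.301587.
Difference = 0.04127.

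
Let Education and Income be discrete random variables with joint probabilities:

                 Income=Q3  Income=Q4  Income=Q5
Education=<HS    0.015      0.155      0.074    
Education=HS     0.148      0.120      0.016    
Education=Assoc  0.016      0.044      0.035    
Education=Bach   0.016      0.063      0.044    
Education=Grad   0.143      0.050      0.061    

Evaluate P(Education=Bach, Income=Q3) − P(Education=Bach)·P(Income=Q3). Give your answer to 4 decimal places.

-0.0256

P(Education=Bach) = 0.016 + 0.063 + 0.044 = 0.123.
P(Income=Q3) = 0.015 + 0.148 + 0.016 + 0.016 + 0.143 = 0.338.
P(Education=Bach, Income=Q3) − P(Education=Bach)P(Income=Q3) = 0.016 − 0.123×0.338 = -0.0256.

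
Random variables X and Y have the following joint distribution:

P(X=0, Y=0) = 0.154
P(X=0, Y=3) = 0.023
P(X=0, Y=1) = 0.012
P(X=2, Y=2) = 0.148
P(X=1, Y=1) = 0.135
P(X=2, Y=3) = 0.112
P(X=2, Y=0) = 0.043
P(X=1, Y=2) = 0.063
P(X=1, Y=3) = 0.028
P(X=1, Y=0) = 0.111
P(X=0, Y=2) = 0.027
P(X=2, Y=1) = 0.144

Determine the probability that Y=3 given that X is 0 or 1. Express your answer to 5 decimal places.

P(X=0) = 0.154 + 0.012 + 0.027 + 0.023 = 0.216.
P(X=1) = 0.111 + 0.135 + 0.063 + 0.028 = 0.337.
P(X ∈ {0, 1}) = 0.216 + 0.337 = 0.553; P(Y=3, X ∈ {0, 1}) = 0.023 + 0.028 = 0.051.
P(Y=3 | X ∈ {0, 1}) = 0.051/0.553 = 0.09222.

0.09222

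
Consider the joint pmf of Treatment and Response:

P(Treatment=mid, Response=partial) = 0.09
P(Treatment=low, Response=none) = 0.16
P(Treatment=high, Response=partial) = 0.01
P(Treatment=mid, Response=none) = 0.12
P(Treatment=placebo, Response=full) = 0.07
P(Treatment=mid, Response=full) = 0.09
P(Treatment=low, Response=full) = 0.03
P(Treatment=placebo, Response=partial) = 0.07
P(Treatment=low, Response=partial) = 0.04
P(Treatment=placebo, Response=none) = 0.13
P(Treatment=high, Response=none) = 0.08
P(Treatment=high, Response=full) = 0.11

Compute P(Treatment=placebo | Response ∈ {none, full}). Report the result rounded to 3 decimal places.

P(Response=none) = 0.13 + 0.16 + 0.12 + 0.08 = 0.49.
P(Response=full) = 0.07 + 0.03 + 0.09 + 0.11 = 0.30.
P(Response ∈ {none, full}) = 0.49 + 0.30 = 0.79; P(Treatment=placebo, Response ∈ {none, full}) = 0.13 + 0.07 = 0.20.
P(Treatment=placebo | Response ∈ {none, full}) = 0.20/0.79 = 0.253.

0.253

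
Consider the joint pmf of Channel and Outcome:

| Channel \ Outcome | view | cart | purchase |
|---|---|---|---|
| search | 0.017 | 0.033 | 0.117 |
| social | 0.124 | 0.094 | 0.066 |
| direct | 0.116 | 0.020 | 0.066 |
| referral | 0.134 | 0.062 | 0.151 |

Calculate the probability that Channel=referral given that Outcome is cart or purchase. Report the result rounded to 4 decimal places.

0.3498

P(Outcome=cart) = 0.033 + 0.094 + 0.020 + 0.062 = 0.209.
P(Outcome=purchase) = 0.117 + 0.066 + 0.066 + 0.151 = 0.400.
P(Outcome ∈ {cart, purchase}) = 0.209 + 0.400 = 0.609; P(Channel=referral, Outcome ∈ {cart, purchase}) = 0.062 + 0.151 = 0.213.
P(Channel=referral | Outcome ∈ {cart, purchase}) = 0.213/0.609 = 0.3498.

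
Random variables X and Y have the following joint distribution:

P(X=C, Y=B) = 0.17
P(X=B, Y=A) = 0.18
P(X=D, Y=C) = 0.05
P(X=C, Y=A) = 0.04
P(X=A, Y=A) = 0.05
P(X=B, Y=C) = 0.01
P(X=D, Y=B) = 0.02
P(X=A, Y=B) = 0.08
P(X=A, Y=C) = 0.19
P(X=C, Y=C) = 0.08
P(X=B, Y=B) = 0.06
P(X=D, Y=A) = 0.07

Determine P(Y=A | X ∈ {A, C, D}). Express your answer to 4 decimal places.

P(X=A) = 0.05 + 0.08 + 0.19 = 0.32.
P(X=C) = 0.04 + 0.17 + 0.08 = 0.29.
P(X=D) = 0.07 + 0.02 + 0.05 = 0.14.
P(X ∈ {A, C, D}) = 0.32 + 0.29 + 0.14 = 0.75; P(Y=A, X ∈ {A, C, D}) = 0.05 + 0.04 + 0.07 = 0.16.
P(Y=A | X ∈ {A, C, D}) = 0.16/0.75 = 0.2133.

0.2133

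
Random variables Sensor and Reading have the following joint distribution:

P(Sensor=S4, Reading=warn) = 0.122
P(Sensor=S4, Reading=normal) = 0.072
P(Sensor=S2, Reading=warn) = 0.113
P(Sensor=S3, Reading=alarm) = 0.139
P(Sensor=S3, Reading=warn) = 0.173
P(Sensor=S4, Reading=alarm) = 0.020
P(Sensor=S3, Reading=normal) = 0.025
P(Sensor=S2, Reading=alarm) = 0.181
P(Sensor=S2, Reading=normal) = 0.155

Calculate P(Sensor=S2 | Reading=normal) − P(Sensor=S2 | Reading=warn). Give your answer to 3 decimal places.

P(Reading=normal) = 0.155 + 0.025 + 0.072 = 0.252; P(Sensor=S2 | Reading=normal) = 0.155/0.252 = 0.6151.
P(Reading=warn) = 0.113 + 0.173 + 0.122 = 0.408; P(Sensor=S2 | Reading=warn) = 0.113/0.408 = 0.2770.
Difference = 0.338.

0.338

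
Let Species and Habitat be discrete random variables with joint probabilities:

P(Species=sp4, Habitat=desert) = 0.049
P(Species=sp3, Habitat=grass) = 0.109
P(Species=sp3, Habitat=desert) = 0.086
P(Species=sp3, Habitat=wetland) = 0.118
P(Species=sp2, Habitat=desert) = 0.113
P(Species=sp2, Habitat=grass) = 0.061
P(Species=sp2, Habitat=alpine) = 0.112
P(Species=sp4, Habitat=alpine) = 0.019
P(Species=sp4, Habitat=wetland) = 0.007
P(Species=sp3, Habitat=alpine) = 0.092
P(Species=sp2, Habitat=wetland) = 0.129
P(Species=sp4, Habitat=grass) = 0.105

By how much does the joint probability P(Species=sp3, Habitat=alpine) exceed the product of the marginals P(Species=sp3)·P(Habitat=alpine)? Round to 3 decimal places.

P(Species=sp3) = 0.109 + 0.118 + 0.086 + 0.092 = 0.405.
P(Habitat=alpine) = 0.112 + 0.092 + 0.019 = 0.223.
P(Species=sp3, Habitat=alpine) − P(Species=sp3)P(Habitat=alpine) = 0.092 − 0.405×0.223 = 0.002.

0.002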